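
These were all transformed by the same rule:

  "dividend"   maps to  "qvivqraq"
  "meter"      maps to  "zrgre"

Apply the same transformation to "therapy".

gurencl

This is a Caesar cipher with shift 13.
For therapy: t+13=g, h+13=u, e+13=r, r+13=e, a+13=n, p+13=c, y+13=l.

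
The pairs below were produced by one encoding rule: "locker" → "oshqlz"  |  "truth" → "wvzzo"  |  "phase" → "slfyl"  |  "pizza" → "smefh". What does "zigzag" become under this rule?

cmlfho

In locker: l→o is +3, o→s is +4, c→h is +5, k→q is +6 — the shift increases by 1 each position. Each letter shifts forward by (position + 3), i.e. 3, 4, 5, … — the shift grows by one for each successive letter.
Applying it to zigzag: z+3=c, i+4=m, g+5=l, z+6=f, a+7=h, g+8=o.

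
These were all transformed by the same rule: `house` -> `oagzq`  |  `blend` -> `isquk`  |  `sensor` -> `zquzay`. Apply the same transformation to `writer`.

The shift depends on letter class: consonant h→o is +7, but vowel o→a is +12. The rule splits by letter class: vowels +12, consonants +7.
On writer: w(cons)+7=d, r(cons)+7=y, i(vowel)+12=u, t(cons)+7=a, e(vowel)+12=q, r(cons)+7=y.

dyuaqy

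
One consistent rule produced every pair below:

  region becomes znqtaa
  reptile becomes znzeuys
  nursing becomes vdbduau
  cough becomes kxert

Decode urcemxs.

mistake

In region: r→z is +8, e→n is +9, g→q is +10, i→t is +11 — the shift increases by 1 each position. The shift increases by 1 at each position, starting from +8: 8, 9, 10, ….
Undoing it on urcemxs: u−8=m, r−9=i, c−10=s, e−11=t, m−12=a, x−13=k, s−14=e.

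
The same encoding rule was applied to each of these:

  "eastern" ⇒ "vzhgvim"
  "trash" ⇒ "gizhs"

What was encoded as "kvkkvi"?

pepper

Letters are reflected about the middle of the alphabet (position → 25−position): Atbash.
Undoing it on kvkkvi: k↔p, v↔e, k↔p, k↔p, v↔e, i↔r.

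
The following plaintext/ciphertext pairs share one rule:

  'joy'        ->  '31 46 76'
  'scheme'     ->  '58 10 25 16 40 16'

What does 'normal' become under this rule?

The formula is n = 3×(alphabet index, a=1) + 1.
Applying it to normal: n=14→43, o=15→46, r=18→55, m=13→40, a=1→4, l=12→37.

43 46 55 40 4 37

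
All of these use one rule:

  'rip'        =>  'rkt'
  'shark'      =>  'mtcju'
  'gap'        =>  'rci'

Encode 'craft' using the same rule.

vhcte

The output letters match the input read backwards, each shifted +2: rip reversed is pir. The word is reversed, then every letter is shifted forward by 2.
For craft: reverse → tfarc; then shift: t+2=v, f+2=h, a+2=c, r+2=t, c+2=e.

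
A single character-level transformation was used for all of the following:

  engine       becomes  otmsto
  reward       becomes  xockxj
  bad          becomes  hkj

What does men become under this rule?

sot

The shift depends on letter class: consonant n→t is +6, but vowel e→o is +10. The rule splits by letter class: vowels +10, consonants +6.
For men: m(cons)+6=s, e(vowel)+10=o, n(cons)+6=t.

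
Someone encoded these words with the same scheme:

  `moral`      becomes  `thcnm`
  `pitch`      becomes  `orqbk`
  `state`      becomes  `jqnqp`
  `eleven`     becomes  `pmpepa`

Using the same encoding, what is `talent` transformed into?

m(12)→t(19) and o(14)→h(7) fit y≡7x+13 (mod 26); the inverse of 7 mod 26 is 15. This is an affine cipher: with a=0,…,z=25, each position x becomes (7x+13) mod 26.
On talent: t(19)→7·19+13≡16=q; a(0)→7·0+13≡13=n; l(11)→7·11+13≡12=m; e(4)→7·4+13≡15=p; n(13)→7·13+13≡0=a; t(19)→7·19+13≡16=q (all mod 26).

qnmpaq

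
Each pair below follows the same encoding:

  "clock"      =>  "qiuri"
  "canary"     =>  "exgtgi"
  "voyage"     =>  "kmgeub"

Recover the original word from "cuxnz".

throw

The output letters match the input read backwards, each shifted +6: clock reversed is kcolc. Two steps: reverse the string, then apply a Caesar shift of +6.
Reversing it on cuxnz: shift back: c−6=w, u−6=o, x−6=r, n−6=h, z−6=t → worht; then reverse → throw.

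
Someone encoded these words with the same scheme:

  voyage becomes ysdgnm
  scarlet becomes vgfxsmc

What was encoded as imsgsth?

In voyage: v→y is +3, o→s is +4, y→d is +5, a→g is +6 — the shift increases by 1 each position. Each letter shifts forward by (position + 3), i.e. 3, 4, 5, … — the shift grows by one for each successive letter.
Reversing it on imsgsth: i−3=f, m−4=i, s−5=n, g−6=a, s−7=l, t−8=l, h−9=y.

finally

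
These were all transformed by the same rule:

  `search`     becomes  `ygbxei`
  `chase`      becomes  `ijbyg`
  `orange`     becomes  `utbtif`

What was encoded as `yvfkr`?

steep

Shifts by position in search: pos 0: s→y (+6), pos 1: e→g (+2), pos 2: a→b (+1), pos 3: r→x (+6), pos 4: c→e (+2), pos 5: h→i (+1) — repeating every 3. The shifts repeat in a cycle of length 3: positions 0,1,… shift by +6, +2, +1, then the pattern repeats.
Reversing it on yvfkr: y−6=s, v−2=t, f−1=e, k−6=e, r−2=p.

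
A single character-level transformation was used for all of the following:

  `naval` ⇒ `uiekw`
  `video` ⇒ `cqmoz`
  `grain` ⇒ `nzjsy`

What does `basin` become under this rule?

In naval: n→u is +7, a→i is +8, v→e is +9, a→k is +10 — the shift increases by 1 each position. Letter i (0-indexed) is shifted by i+7, so successive shifts are 7, 8, 9, ….
On basin: b+7=i, a+8=i, s+9=b, i+10=s, n+11=y.

iibsy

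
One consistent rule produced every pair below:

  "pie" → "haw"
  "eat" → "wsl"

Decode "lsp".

tax

Every letter moves 18 places later in the alphabet, wrapping around z→a.
Decoding lsp: l−18=t, s−18=a, p−18=x.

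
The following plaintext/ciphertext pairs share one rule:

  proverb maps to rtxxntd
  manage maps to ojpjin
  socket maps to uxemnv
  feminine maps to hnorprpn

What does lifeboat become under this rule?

Vowels shift forward by 9 and consonants shift forward by 2.
Applying it to lifeboat: l(cons)+2=n, i(vowel)+9=r, f(cons)+2=h, e(vowel)+9=n, b(cons)+2=d, o(vowel)+9=x, a(vowel)+9=j, t(cons)+2=v.

nrhndxjv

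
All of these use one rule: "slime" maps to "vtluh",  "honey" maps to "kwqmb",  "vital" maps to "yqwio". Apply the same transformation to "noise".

qwlah

Shifts by position in slime: pos 0: s→v (+3), pos 1: l→t (+8), pos 2: i→l (+3), pos 3: m→u (+8) — repeating every 2. It's a Vigenère-style cipher with numeric key [3,8]: position i shifts by key[i mod 2].
Applying it to noise: n+3=q, o+8=w, i+3=l, s+8=a, e+3=h.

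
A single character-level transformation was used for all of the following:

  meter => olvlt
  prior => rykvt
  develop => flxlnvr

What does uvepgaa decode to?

society

The shifts repeat in a cycle of length 2: positions 0,1,… shift by +2, +7, then the pattern repeats.
Decoding uvepgaa: u−2=s, v−7=o, e−2=c, p−7=i, g−2=e, a−7=t, a−2=y.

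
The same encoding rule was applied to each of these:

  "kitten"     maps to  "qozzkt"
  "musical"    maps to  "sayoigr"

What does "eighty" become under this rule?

komnze

Compare letters: k→q is +6, i→o is +6, t→z is +6 — a constant shift. Each letter is shifted forward by 6 in the alphabet (a Caesar shift of +6).
For eighty: e+6=k, i+6=o, g+6=m, h+6=n, t+6=z, y+6=e.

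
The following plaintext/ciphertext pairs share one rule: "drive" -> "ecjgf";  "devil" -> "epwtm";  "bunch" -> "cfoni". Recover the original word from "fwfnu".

elect

A repeating key of period 2 is used — shifts +1, +11 over and over.
Reversing it on fwfnu: f−1=e, w−11=l, f−1=e, n−11=c, u−1=t.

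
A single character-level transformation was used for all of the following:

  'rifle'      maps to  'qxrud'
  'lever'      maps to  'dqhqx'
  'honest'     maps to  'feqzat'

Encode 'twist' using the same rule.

feuif

The output letters match the input read backwards, each shifted +12: rifle reversed is elfir. The word is reversed, then every letter is shifted forward by 12.
Applying it to twist: reverse → tsiwt; then shift: t+12=f, s+12=e, i+12=u, w+12=i, t+12=f.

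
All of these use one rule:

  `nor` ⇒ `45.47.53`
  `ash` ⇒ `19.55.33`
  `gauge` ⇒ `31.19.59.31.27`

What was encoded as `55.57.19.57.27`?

state

The formula is n = 2×(alphabet index, a=1) + 17.
Reversing it on 55.57.19.57.27: 55→(55−17)÷2=19=s, 57→(57−17)÷2=20=t, 19→(19−17)÷2=1=a, 57→(57−17)÷2=20=t, 27→(27−17)÷2=5=e.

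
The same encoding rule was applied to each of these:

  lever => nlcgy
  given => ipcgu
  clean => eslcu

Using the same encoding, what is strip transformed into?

Shifts by position in lever: pos 0: l→n (+2), pos 1: e→l (+7), pos 2: v→c (+7), pos 3: e→g (+2), pos 4: r→y (+7) — repeating every 3. A repeating key of period 3 is used — shifts +2, +7, +7 over and over.
Applying it to strip: s+2=u, t+7=a, r+7=y, i+2=k, p+7=w.

uaykw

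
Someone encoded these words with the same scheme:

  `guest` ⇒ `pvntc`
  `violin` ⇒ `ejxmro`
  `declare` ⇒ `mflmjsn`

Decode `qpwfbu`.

honest

It's a Vigenère-style cipher with numeric key [9,1]: position i shifts by key[i mod 2].
Undoing it on qpwfbu: q−9=h, p−1=o, w−9=n, f−1=e, b−9=s, u−1=t.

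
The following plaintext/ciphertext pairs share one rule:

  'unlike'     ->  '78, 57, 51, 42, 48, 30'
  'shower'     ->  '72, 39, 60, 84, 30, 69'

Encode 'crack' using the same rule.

24, 69, 18, 24, 48

With a=1..z=26, the number is 3·pos + 15.
For crack: c=3→24, r=18→69, a=1→18, c=3→24, k=11→48.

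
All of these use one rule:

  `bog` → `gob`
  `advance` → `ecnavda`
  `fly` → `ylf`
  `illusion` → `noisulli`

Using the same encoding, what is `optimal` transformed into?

lamitpo

The output letters match the input read backwards: bog reversed is gob. The word is simply reversed.
On optimal: reverse → lamitpo.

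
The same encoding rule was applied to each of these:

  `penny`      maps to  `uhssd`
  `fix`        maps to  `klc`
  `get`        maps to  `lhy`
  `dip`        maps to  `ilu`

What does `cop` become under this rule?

The shift depends on letter class: consonant p→u is +5, but vowel e→h is +3. Two shifts are in play — +3 for a/e/i/o/u, +5 for every other letter.
On cop: c(cons)+5=h, o(vowel)+3=r, p(cons)+5=u.

hru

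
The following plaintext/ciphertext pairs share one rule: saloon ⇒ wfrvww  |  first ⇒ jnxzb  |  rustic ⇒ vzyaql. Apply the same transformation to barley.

In saloon: s→w is +4, a→f is +5, l→r is +6, o→v is +7 — the shift increases by 1 each position. The shift increases by 1 at each position, starting from +4: 4, 5, 6, ….
Applying it to barley: b+4=f, a+5=f, r+6=x, l+7=s, e+8=m, y+9=h.

ffxsmh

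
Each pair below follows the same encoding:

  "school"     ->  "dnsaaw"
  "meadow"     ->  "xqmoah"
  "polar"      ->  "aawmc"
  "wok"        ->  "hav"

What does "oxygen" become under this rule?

The shift depends on letter class: consonant s→d is +11, but vowel o→a is +12. The rule splits by letter class: vowels +12, consonants +11.
For oxygen: o(vowel)+12=a, x(cons)+11=i, y(cons)+11=j, g(cons)+11=r, e(vowel)+12=q, n(cons)+11=y.

aijrqy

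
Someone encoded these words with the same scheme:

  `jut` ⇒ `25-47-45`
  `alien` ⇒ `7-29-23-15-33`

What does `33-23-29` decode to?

nil

The formula is n = 2×(alphabet index, a=1) + 5.
Undoing it on 33-23-29: 33→(33−5)÷2=14=n, 23→(23−5)÷2=9=i, 29→(29−5)÷2=12=l.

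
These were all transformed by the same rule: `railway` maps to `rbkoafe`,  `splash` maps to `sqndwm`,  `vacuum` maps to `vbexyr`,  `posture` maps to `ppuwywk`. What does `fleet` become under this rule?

Letter i (0-indexed) is shifted by i+0, so successive shifts are 0, 1, 2, ….
For fleet: f+0=f, l+1=m, e+2=g, e+3=h, t+4=x.

fmghx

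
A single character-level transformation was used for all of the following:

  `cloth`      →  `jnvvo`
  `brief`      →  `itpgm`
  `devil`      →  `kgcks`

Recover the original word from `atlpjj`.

trench

The shifts repeat in a cycle of length 2: positions 0,1,… shift by +7, +2, then the pattern repeats.
Decoding atlpjj: a−7=t, t−2=r, l−7=e, p−2=n, j−7=c, j−2=h.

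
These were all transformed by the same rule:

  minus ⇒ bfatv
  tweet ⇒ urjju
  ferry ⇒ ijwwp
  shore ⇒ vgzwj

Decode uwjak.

m(12)→b(1) and i(8)→f(5) fit y≡25x+13 (mod 26); the inverse of 25 mod 26 is 25. Each letter's alphabet position (a=0..z=25) is mapped through 25·x+13 mod 26 — an affine cipher.
Reversing it on uwjak: u(20)→25·(20−13)≡19=t; w(22)→25·(22−13)≡17=r; j(9)→25·(9−13)≡4=e; a(0)→25·(0−13)≡13=n; k(10)→25·(10−13)≡3=d (all mod 26).

trend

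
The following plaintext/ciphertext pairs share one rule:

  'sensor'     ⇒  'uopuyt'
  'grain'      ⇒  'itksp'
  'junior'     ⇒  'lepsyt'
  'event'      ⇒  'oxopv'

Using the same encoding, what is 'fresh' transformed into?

htouj

The shift depends on letter class: consonant s→u is +2, but vowel e→o is +10. Vowels shift forward by 10 and consonants shift forward by 2.
Applying it to fresh: f(cons)+2=h, r(cons)+2=t, e(vowel)+10=o, s(cons)+2=u, h(cons)+2=j.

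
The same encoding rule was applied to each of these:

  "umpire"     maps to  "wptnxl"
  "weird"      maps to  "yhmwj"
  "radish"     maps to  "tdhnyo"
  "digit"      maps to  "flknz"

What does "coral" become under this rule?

In umpire: u→w is +2, m→p is +3, p→t is +4, i→n is +5 — the shift increases by 1 each position. The shift increases by 1 at each position, starting from +2: 2, 3, 4, ….
On coral: c+2=e, o+3=r, r+4=v, a+5=f, l+6=r.

ervfr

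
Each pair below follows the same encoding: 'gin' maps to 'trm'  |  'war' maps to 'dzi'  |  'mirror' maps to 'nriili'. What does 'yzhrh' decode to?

Each pair mirrors across the alphabet (g↔t, i↔r, n↔m): positions sum to 25. Letters are reflected about the middle of the alphabet (position → 25−position): Atbash.
Decoding yzhrh: y↔b, z↔a, h↔s, r↔i, h↔s.

basis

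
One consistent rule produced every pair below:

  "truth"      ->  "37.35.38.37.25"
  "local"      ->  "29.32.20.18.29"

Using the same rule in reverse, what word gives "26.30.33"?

Each letter is replaced by its alphabet position (a=1..z=26) + 17.
Undoing it on 26.30.33: 26→(26−17)÷1=9=i, 30→(30−17)÷1=13=m, 33→(33−17)÷1=16=p.

imp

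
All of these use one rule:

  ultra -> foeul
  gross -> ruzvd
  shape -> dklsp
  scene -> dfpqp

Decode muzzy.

The shifts repeat in a cycle of length 2: positions 0,1,… shift by +11, +3, then the pattern repeats.
Reversing it on muzzy: m−11=b, u−3=r, z−11=o, z−3=w, y−11=n.

brown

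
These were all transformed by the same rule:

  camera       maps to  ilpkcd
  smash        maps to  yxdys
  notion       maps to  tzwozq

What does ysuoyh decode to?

Shifts by position in camera: pos 0: c→i (+6), pos 1: a→l (+11), pos 2: m→p (+3), pos 3: e→k (+6), pos 4: r→c (+11), pos 5: a→d (+3) — repeating every 3. A repeating key of period 3 is used — shifts +6, +11, +3 over and over.
Decoding ysuoyh: y−6=s, s−11=h, u−3=r, o−6=i, y−11=n, h−3=e.

shrine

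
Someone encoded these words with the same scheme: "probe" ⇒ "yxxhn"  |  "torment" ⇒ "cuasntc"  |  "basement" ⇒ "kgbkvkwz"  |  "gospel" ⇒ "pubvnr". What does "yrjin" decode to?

place

Shifts by position in probe: pos 0: p→y (+9), pos 1: r→x (+6), pos 2: o→x (+9), pos 3: b→h (+6) — repeating every 2. A repeating key of period 2 is used — shifts +9, +6 over and over.
Undoing it on yrjin: y−9=p, r−6=l, j−9=a, i−6=c, n−9=e.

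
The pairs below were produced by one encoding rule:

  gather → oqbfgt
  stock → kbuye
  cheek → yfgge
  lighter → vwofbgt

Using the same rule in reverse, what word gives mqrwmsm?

maximum

g(6)→o(14) and a(0)→q(16) fit y≡17x+16 (mod 26); the inverse of 17 mod 26 is 23. This is an affine cipher: with a=0,…,z=25, each position x becomes (17x+16) mod 26.
Decoding mqrwmsm: m(12)→23·(12−16)≡12=m; q(16)→23·(16−16)≡0=a; r(17)→23·(17−16)≡23=x; w(22)→23·(22−16)≡8=i; m(12)→23·(12−16)≡12=m; s(18)→23·(18−16)≡20=u; m(12)→23·(12−16)≡12=m (all mod 26).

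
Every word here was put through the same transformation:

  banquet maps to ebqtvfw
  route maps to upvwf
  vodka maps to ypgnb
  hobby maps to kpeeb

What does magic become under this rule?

pbjjf

Two shifts are in play — +1 for a/e/i/o/u, +3 for every other letter.
For magic: m(cons)+3=p, a(vowel)+1=b, g(cons)+3=j, i(vowel)+1=j, c(cons)+3=f.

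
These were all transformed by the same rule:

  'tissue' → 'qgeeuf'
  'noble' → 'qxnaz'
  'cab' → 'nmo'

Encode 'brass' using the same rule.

The output letters match the input read backwards, each shifted +12: tissue reversed is eussit. Read the word backwards and shift each letter +12.
Applying it to brass: reverse → ssarb; then shift: s+12=e, s+12=e, a+12=m, r+12=d, b+12=n.

eemdn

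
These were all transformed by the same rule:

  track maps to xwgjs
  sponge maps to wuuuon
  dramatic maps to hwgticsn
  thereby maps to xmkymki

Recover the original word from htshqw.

domain

In track: t→x is +4, r→w is +5, a→g is +6, c→j is +7 — the shift increases by 1 each position. The shift increases by 1 at each position, starting from +4: 4, 5, 6, ….
Undoing it on htshqw: h−4=d, t−5=o, s−6=m, h−7=a, q−8=i, w−9=n.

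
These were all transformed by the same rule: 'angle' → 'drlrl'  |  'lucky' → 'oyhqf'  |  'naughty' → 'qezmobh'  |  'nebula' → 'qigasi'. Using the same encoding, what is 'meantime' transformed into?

piftaqvo

In angle: a→d is +3, n→r is +4, g→l is +5, l→r is +6 — the shift increases by 1 each position. The shift increases by 1 at each position, starting from +3: 3, 4, 5, ….
Applying it to meantime: m+3=p, e+4=i, a+5=f, n+6=t, t+7=a, i+8=q, m+9=v, e+10=o.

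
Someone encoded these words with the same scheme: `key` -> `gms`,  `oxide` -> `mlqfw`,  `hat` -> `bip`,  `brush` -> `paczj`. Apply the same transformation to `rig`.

oqz

The output letters match the input read backwards, each shifted +8: key reversed is yek. Read the word backwards and shift each letter +8.
For rig: reverse → gir; then shift: g+8=o, i+8=q, r+8=z.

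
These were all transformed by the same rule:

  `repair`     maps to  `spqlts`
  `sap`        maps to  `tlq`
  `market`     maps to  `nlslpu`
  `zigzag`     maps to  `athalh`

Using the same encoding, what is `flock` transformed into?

gmzdl

The shift depends on letter class: consonant r→s is +1, but vowel e→p is +11. The rule splits by letter class: vowels +11, consonants +1.
On flock: f(cons)+1=g, l(cons)+1=m, o(vowel)+11=z, c(cons)+1=d, k(cons)+1=l.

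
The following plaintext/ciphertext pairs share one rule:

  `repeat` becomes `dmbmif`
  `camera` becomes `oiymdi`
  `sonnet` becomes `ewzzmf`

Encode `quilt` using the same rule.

ccqxf

Two shifts are in play — +8 for a/e/i/o/u, +12 for every other letter.
Applying it to quilt: q(cons)+12=c, u(vowel)+8=c, i(vowel)+8=q, l(cons)+12=x, t(cons)+12=f.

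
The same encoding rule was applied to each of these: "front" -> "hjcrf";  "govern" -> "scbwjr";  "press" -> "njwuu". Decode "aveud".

f(5)→h(7) and r(17)→j(9) fit y≡11x+4 (mod 26); the inverse of 11 mod 26 is 19. Treating letters as 0–25, the rule is x ↦ 11x + 4 (mod 26).
Undoing it on aveud: a(0)→19·(0−4)≡2=c; v(21)→19·(21−4)≡11=l; e(4)→19·(4−4)≡0=a; u(20)→19·(20−4)≡18=s; d(3)→19·(3−4)≡7=h (all mod 26).

clash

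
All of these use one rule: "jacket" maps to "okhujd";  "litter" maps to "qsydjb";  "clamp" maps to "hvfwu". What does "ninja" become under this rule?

ssstf

A repeating key of period 2 is used — shifts +5, +10 over and over.
For ninja: n+5=s, i+10=s, n+5=s, j+10=t, a+5=f.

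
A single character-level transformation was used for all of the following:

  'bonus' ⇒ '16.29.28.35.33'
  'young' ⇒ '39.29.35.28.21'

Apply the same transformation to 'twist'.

Letters become their 1-based position plus 14 (so a→15, b→16, …).
For twist: t=20→34, w=23→37, i=9→23, s=19→33, t=20→34.

34.37.23.33.34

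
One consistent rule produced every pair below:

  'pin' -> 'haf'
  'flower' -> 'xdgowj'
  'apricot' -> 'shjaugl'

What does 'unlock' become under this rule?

mfdguc

Compare letters: p→h is +18, i→a is +18, n→f is +18 — a constant shift. Every letter moves 18 places later in the alphabet, wrapping around z→a.
Applying it to unlock: u+18=m, n+18=f, l+18=d, o+18=g, c+18=u, k+18=c.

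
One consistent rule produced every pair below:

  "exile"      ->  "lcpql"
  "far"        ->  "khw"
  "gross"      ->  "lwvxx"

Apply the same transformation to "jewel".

olblq

The rule splits by letter class: vowels +7, consonants +5.
For jewel: j(cons)+5=o, e(vowel)+7=l, w(cons)+5=b, e(vowel)+7=l, l(cons)+5=q.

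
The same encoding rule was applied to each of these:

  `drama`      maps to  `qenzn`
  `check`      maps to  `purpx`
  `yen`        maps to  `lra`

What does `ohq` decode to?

Compare letters: d→q is +13, r→e is +13, a→n is +13 — a constant shift. Each letter is shifted forward by 13 in the alphabet (a Caesar shift of +13).
Undoing it on ohq: o−13=b, h−13=u, q−13=d.

bud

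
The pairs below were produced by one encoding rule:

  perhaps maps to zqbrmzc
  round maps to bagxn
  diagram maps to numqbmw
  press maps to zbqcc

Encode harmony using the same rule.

The shift depends on letter class: consonant p→z is +10, but vowel e→q is +12. Vowels shift forward by 12 and consonants shift forward by 10.
For harmony: h(cons)+10=r, a(vowel)+12=m, r(cons)+10=b, m(cons)+10=w, o(vowel)+12=a, n(cons)+10=x, y(cons)+10=i.

rmbwaxi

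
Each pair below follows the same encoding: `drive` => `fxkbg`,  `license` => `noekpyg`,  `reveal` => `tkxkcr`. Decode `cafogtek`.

Shifts by position in drive: pos 0: d→f (+2), pos 1: r→x (+6), pos 2: i→k (+2), pos 3: v→b (+6) — repeating every 2. It's a Vigenère-style cipher with numeric key [2,6]: position i shifts by key[i mod 2].
Reversing it on cafogtek: c−2=a, a−6=u, f−2=d, o−6=i, g−2=e, t−6=n, e−2=c, k−6=e.

audience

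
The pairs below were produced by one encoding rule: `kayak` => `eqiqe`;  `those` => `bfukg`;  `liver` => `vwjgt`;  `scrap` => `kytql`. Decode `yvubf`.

k(10)→e(4) and a(0)→q(16) fit y≡17x+16 (mod 26); the inverse of 17 mod 26 is 23. Each letter's alphabet position (a=0..z=25) is mapped through 17·x+16 mod 26 — an affine cipher.
Decoding yvubf: y(24)→23·(24−16)≡2=c; v(21)→23·(21−16)≡11=l; u(20)→23·(20−16)≡14=o; b(1)→23·(1−16)≡19=t; f(5)→23·(5−16)≡7=h (all mod 26).

cloth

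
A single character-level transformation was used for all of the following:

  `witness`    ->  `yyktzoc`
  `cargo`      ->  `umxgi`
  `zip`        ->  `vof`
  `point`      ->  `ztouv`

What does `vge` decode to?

yap

The output letters match the input read backwards, each shifted +6: witness reversed is ssentiw. Read the word backwards and shift each letter +6.
Decoding vge: shift back: v−6=p, g−6=a, e−6=y → pay; then reverse → yap.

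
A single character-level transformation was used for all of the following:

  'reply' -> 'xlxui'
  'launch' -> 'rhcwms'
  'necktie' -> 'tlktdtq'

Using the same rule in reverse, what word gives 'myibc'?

grass

In reply: r→x is +6, e→l is +7, p→x is +8, l→u is +9 — the shift increases by 1 each position. Letter i (0-indexed) is shifted by i+6, so successive shifts are 6, 7, 8, ….
Undoing it on myibc: m−6=g, y−7=r, i−8=a, b−9=s, c−10=s.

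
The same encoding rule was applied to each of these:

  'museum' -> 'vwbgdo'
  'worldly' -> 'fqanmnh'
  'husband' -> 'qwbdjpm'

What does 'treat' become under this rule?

ctncc

Shifts by position in museum: pos 0: m→v (+9), pos 1: u→w (+2), pos 2: s→b (+9), pos 3: e→g (+2) — repeating every 2. A repeating key of period 2 is used — shifts +9, +2 over and over.
Applying it to treat: t+9=c, r+2=t, e+9=n, a+2=c, t+9=c.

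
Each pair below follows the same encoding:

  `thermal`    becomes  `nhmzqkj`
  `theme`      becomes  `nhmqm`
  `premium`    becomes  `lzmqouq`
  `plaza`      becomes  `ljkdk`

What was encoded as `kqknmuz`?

This is an affine cipher: with a=0,…,z=25, each position x becomes (7x+10) mod 26.
Undoing it on kqknmuz: k(10)→15·(10−10)≡0=a; q(16)→15·(16−10)≡12=m; k(10)→15·(10−10)≡0=a; n(13)→15·(13−10)≡19=t; m(12)→15·(12−10)≡4=e; u(20)→15·(20−10)≡20=u; z(25)→15·(25−10)≡17=r (all mod 26).

amateur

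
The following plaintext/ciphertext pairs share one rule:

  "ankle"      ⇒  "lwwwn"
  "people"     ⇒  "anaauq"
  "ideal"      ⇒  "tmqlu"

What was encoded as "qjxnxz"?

falcon

Shifts by position in ankle: pos 0: a→l (+11), pos 1: n→w (+9), pos 2: k→w (+12), pos 3: l→w (+11), pos 4: e→n (+9) — repeating every 3. It's a Vigenère-style cipher with numeric key [11,9,12]: position i shifts by key[i mod 3].
Reversing it on qjxnxz: q−11=f, j−9=a, x−12=l, n−11=c, x−9=o, z−12=n.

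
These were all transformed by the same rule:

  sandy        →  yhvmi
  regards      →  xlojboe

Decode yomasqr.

In sandy: s→y is +6, a→h is +7, n→v is +8, d→m is +9 — the shift increases by 1 each position. Each letter shifts forward by (position + 6), i.e. 6, 7, 8, … — the shift grows by one for each successive letter.
Reversing it on yomasqr: y−6=s, o−7=h, m−8=e, a−9=r, s−10=i, q−11=f, r−12=f.

sheriff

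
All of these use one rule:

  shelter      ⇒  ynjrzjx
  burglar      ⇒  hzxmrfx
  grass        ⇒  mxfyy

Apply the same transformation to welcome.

The shift depends on letter class: consonant s→y is +6, but vowel e→j is +5. The rule splits by letter class: vowels +5, consonants +6.
On welcome: w(cons)+6=c, e(vowel)+5=j, l(cons)+6=r, c(cons)+6=i, o(vowel)+5=t, m(cons)+6=s, e(vowel)+5=j.

cjritsj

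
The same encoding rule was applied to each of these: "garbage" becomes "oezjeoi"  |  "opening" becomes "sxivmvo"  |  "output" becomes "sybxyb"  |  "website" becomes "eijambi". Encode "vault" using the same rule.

Vowels shift forward by 4 and consonants shift forward by 8.
On vault: v(cons)+8=d, a(vowel)+4=e, u(vowel)+4=y, l(cons)+8=t, t(cons)+8=b.

deytb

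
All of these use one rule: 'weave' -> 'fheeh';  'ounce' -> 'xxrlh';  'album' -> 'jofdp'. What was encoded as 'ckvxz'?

throw

It's a Vigenère-style cipher with numeric key [9,3,4]: position i shifts by key[i mod 3].
Undoing it on ckvxz: c−9=t, k−3=h, v−4=r, x−9=o, z−3=w.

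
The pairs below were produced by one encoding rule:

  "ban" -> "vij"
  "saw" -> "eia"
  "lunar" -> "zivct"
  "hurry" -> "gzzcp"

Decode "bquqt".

Two steps: reverse the string, then apply a Caesar shift of +8.
Reversing it on bquqt: shift back: b−8=t, q−8=i, u−8=m, q−8=i, t−8=l → timil; then reverse → limit.

limit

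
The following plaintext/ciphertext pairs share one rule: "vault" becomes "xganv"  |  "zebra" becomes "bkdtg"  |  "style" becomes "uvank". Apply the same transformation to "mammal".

ogoogn

The shift depends on letter class: consonant v→x is +2, but vowel a→g is +6. Two shifts are in play — +6 for a/e/i/o/u, +2 for every other letter.
On mammal: m(cons)+2=o, a(vowel)+6=g, m(cons)+2=o, m(cons)+2=o, a(vowel)+6=g, l(cons)+2=n.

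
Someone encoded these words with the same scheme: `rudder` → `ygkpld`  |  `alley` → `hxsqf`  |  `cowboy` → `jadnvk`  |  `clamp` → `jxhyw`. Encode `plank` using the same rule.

wxhzr

It's a Vigenère-style cipher with numeric key [7,12]: position i shifts by key[i mod 2].
Applying it to plank: p+7=w, l+12=x, a+7=h, n+12=z, k+7=r.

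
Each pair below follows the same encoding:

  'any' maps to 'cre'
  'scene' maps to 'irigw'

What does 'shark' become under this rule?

The output letters match the input read backwards, each shifted +4: any reversed is yna. The word is reversed, then every letter is shifted forward by 4.
Applying it to shark: reverse → krahs; then shift: k+4=o, r+4=v, a+4=e, h+4=l, s+4=w.

ovelw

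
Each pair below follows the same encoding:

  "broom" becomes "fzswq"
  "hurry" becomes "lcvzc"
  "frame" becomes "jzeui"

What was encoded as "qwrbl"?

Shifts by position in broom: pos 0: b→f (+4), pos 1: r→z (+8), pos 2: o→s (+4), pos 3: o→w (+8) — repeating every 2. It's a Vigenère-style cipher with numeric key [4,8]: position i shifts by key[i mod 2].
Decoding qwrbl: q−4=m, w−8=o, r−4=n, b−8=t, l−4=h.

month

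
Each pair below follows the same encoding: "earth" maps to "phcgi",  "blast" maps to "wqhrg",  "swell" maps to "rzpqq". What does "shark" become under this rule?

e(4)→p(15) and a(0)→h(7) fit y≡15x+7 (mod 26); the inverse of 15 mod 26 is 7. This is an affine cipher: with a=0,…,z=25, each position x becomes (15x+7) mod 26.
On shark: s(18)→15·18+7≡17=r; h(7)→15·7+7≡8=i; a(0)→15·0+7≡7=h; r(17)→15·17+7≡2=c; k(10)→15·10+7≡1=b (all mod 26).

rihcb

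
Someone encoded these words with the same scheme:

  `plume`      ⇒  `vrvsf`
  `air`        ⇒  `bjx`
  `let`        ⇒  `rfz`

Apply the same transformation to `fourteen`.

lpvxzfft

The shift depends on letter class: consonant p→v is +6, but vowel u→v is +1. Vowels shift forward by 1 and consonants shift forward by 6.
For fourteen: f(cons)+6=l, o(vowel)+1=p, u(vowel)+1=v, r(cons)+6=x, t(cons)+6=z, e(vowel)+1=f, e(vowel)+1=f, n(cons)+6=t.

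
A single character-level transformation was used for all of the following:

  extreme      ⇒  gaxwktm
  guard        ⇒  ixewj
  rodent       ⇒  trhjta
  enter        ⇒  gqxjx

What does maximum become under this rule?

In extreme: e→g is +2, x→a is +3, t→x is +4, r→w is +5 — the shift increases by 1 each position. The shift increases by 1 at each position, starting from +2: 2, 3, 4, ….
For maximum: m+2=o, a+3=d, x+4=b, i+5=n, m+6=s, u+7=b, m+8=u.

odbnsbu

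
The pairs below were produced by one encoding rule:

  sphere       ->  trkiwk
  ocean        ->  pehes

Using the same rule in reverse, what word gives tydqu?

In sphere: s→t is +1, p→r is +2, h→k is +3, e→i is +4 — the shift increases by 1 each position. Letter i (0-indexed) is shifted by i+1, so successive shifts are 1, 2, 3, ….
Reversing it on tydqu: t−1=s, y−2=w, d−3=a, q−4=m, u−5=p.

swamp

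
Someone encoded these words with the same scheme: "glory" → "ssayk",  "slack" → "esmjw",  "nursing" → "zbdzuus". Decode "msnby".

album

It's a Vigenère-style cipher with numeric key [12,7]: position i shifts by key[i mod 2].
Reversing it on msnby: m−12=a, s−7=l, n−12=b, b−7=u, y−12=m.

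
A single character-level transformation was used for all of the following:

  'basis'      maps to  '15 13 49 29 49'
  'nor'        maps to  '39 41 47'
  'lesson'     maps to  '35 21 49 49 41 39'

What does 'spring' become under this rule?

49 43 47 29 39 25

b(#2)→15 and a(#1)→13: differences scale by 2, so n = 2·pos + 11. With a=1..z=26, the number is 2·pos + 11.
Applying it to spring: s=19→49, p=16→43, r=18→47, i=9→29, n=14→39, g=7→25.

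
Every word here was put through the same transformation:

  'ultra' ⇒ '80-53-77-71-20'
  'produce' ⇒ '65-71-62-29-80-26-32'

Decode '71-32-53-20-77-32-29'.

With a=1..z=26, the number is 3·pos + 17.
Reversing it on 71-32-53-20-77-32-29: 71→(71−17)÷3=18=r, 32→(32−17)÷3=5=e, 53→(53−17)÷3=12=l, 20→(20−17)÷3=1=a, 77→(77−17)÷3=20=t, 32→(32−17)÷3=5=e, 29→(29−17)÷3=4=d.

related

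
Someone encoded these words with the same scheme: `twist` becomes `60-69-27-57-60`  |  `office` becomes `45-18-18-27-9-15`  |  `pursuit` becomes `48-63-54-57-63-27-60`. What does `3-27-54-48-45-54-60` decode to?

airport

t(#20)→60 and w(#23)→69: differences scale by 3, so n = 3·pos + 0. The formula is n = 3×(alphabet index, a=1).
Decoding 3-27-54-48-45-54-60: 3→(3−0)÷3=1=a, 27→(27−0)÷3=9=i, 54→(54−0)÷3=18=r, 48→(48−0)÷3=16=p, 45→(45−0)÷3=15=o, 54→(54−0)÷3=18=r, 60→(60−0)÷3=20=t.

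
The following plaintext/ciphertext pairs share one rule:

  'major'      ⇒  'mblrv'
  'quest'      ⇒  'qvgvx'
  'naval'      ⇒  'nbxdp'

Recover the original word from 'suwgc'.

Each letter shifts forward by its position index (0, 1, 2, …) — the shift grows by one for each successive letter.
Undoing it on suwgc: s−0=s, u−1=t, w−2=u, g−3=d, c−4=y.

study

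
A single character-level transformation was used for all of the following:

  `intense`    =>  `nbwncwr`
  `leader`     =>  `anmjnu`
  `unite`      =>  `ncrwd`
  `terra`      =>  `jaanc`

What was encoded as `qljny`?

The output letters match the input read backwards, each shifted +9: intense reversed is esnetni. Read the word backwards and shift each letter +9.
Undoing it on qljny: shift back: q−9=h, l−9=c, j−9=a, n−9=e, y−9=p → hcaep; then reverse → peach.

peach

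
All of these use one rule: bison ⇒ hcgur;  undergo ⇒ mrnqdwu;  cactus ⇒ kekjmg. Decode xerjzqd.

b(1)→h(7) and i(8)→c(2) fit y≡3x+4 (mod 26); the inverse of 3 mod 26 is 9. Treating letters as 0–25, the rule is x ↦ 3x + 4 (mod 26).
Decoding xerjzqd: x(23)→9·(23−4)≡15=p; e(4)→9·(4−4)≡0=a; r(17)→9·(17−4)≡13=n; j(9)→9·(9−4)≡19=t; z(25)→9·(25−4)≡7=h; q(16)→9·(16−4)≡4=e; d(3)→9·(3−4)≡17=r (all mod 26).

panther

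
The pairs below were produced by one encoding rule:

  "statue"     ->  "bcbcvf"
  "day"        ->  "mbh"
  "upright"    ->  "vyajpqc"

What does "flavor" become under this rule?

oubepa

The shift depends on letter class: consonant s→b is +9, but vowel a→b is +1. The rule splits by letter class: vowels +1, consonants +9.
For flavor: f(cons)+9=o, l(cons)+9=u, a(vowel)+1=b, v(cons)+9=e, o(vowel)+1=p, r(cons)+9=a.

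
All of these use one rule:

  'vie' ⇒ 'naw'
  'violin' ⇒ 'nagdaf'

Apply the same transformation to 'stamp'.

klseh

Compare letters: v→n is +18, i→a is +18, e→w is +18 — a constant shift. It's a constant shift of +18 (ROT18).
Applying it to stamp: s+18=k, t+18=l, a+18=s, m+18=e, p+18=h.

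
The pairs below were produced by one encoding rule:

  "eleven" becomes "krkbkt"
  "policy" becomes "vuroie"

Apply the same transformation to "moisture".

Compare letters: e→k is +6, l→r is +6, e→k is +6 — a constant shift. Each letter is shifted forward by 6 in the alphabet (a Caesar shift of +6).
For moisture: m+6=s, o+6=u, i+6=o, s+6=y, t+6=z, u+6=a, r+6=x, e+6=k.

suoyzaxk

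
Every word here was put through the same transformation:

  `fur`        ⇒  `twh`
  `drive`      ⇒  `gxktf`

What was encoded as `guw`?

Two steps: reverse the string, then apply a Caesar shift of +2.
Reversing it on guw: shift back: g−2=e, u−2=s, w−2=u → esu; then reverse → use.

use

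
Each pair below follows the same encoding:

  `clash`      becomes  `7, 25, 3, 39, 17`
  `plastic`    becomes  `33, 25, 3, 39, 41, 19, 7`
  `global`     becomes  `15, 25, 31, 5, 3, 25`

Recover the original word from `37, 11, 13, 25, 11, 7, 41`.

reflect

c(#3)→7 and l(#12)→25: differences scale by 2, so n = 2·pos + 1. Each letter becomes 2×(its alphabet position, a=1..z=26) + 1.
Undoing it on 37, 11, 13, 25, 11, 7, 41: 37→(37−1)÷2=18=r, 11→(11−1)÷2=5=e, 13→(13−1)÷2=6=f, 25→(25−1)÷2=12=l, 11→(11−1)÷2=5=e, 7→(7−1)÷2=3=c, 41→(41−1)÷2=20=t.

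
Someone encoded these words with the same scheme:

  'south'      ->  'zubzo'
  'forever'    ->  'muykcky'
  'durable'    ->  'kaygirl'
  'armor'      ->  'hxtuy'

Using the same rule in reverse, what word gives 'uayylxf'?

nursery

It's a Vigenère-style cipher with numeric key [7,6]: position i shifts by key[i mod 2].
Decoding uayylxf: u−7=n, a−6=u, y−7=r, y−6=s, l−7=e, x−6=r, f−7=y.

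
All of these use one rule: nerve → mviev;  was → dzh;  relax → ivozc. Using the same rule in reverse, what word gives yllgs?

booth

Each pair mirrors across the alphabet (n↔m, e↔v, r↔i): positions sum to 25. This is the alphabet-reversal cipher (Atbash): a becomes z, b becomes y, etc.
Undoing it on yllgs: y↔b, l↔o, l↔o, g↔t, s↔h.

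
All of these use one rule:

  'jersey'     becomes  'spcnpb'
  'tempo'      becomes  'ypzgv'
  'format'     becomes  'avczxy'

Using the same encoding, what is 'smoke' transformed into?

nzvdp

j(9)→s(18) and e(4)→p(15) fit y≡11x+23 (mod 26); the inverse of 11 mod 26 is 19. Treating letters as 0–25, the rule is x ↦ 11x + 23 (mod 26).
For smoke: s(18)→11·18+23≡13=n; m(12)→11·12+23≡25=z; o(14)→11·14+23≡21=v; k(10)→11·10+23≡3=d; e(4)→11·4+23≡15=p (all mod 26).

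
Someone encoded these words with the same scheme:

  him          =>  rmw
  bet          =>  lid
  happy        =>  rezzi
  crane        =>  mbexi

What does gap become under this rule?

qez

The shift depends on letter class: consonant h→r is +10, but vowel i→m is +4. Vowels shift forward by 4 and consonants shift forward by 10.
On gap: g(cons)+10=q, a(vowel)+4=e, p(cons)+10=z.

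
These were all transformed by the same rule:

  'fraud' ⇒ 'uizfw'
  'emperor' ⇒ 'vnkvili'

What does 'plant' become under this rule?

Each pair mirrors across the alphabet (f↔u, r↔i, a↔z): positions sum to 25. Letters are reflected about the middle of the alphabet (position → 25−position): Atbash.
On plant: p↔k, l↔o, a↔z, n↔m, t↔g.

kozmg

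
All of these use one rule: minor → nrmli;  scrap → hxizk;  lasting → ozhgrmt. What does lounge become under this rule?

olfmtv

Each pair mirrors across the alphabet (m↔n, i↔r, n↔m): positions sum to 25. This is the alphabet-reversal cipher (Atbash): a becomes z, b becomes y, etc.
Applying it to lounge: l↔o, o↔l, u↔f, n↔m, g↔t, e↔v.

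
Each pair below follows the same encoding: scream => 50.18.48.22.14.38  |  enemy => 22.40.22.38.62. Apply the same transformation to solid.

s(#19)→50 and c(#3)→18: differences scale by 2, so n = 2·pos + 12. Each letter becomes 2×(its alphabet position, a=1..z=26) + 12.
For solid: s=19→50, o=15→42, l=12→36, i=9→30, d=4→20.

50.42.36.30.20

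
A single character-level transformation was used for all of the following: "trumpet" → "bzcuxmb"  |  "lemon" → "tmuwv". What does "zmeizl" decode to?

reward

Compare letters: t→b is +8, r→z is +8, u→c is +8 — a constant shift. It's a constant shift of +8 (ROT8).
Reversing it on zmeizl: z−8=r, m−8=e, e−8=w, i−8=a, z−8=r, l−8=d.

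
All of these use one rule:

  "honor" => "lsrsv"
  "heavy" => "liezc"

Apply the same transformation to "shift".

Compare letters: h→l is +4, o→s is +4, n→r is +4 — a constant shift. Each letter is shifted forward by 4 in the alphabet (a Caesar shift of +4).
On shift: s+4=w, h+4=l, i+4=m, f+4=j, t+4=x.

wlmjx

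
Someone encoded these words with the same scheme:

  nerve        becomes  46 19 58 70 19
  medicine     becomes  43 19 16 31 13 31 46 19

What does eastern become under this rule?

19 7 61 64 19 58 46

n(#14)→46 and e(#5)→19: differences scale by 3, so n = 3·pos + 4. Each letter becomes 3×(its alphabet position, a=1..z=26) + 4.
Applying it to eastern: e=5→19, a=1→7, s=19→61, t=20→64, e=5→19, r=18→58, n=14→46.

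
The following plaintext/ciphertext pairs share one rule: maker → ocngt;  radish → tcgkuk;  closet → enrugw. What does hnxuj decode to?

flush

Shifts by position in maker: pos 0: m→o (+2), pos 1: a→c (+2), pos 2: k→n (+3), pos 3: e→g (+2), pos 4: r→t (+2) — repeating every 3. A repeating key of period 3 is used — shifts +2, +2, +3 over and over.
Undoing it on hnxuj: h−2=f, n−2=l, x−3=u, u−2=s, j−2=h.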